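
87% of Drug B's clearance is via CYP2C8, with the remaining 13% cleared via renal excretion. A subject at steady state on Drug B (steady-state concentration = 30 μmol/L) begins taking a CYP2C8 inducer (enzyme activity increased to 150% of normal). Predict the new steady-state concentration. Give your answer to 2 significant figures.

21 μmol/L

The CYP2C8 pathway (87% of clearance) increases to 1.5× activity: 0.87 × 1.5 = 1.305.
Non-CYP routes (13%) are unchanged.
CL_new/CL_old = 1.305 + 0.13 = 1.435.
New steady-state concentration = baseline ÷ relative clearance = 30 / 1.435 = 21 μmol/L.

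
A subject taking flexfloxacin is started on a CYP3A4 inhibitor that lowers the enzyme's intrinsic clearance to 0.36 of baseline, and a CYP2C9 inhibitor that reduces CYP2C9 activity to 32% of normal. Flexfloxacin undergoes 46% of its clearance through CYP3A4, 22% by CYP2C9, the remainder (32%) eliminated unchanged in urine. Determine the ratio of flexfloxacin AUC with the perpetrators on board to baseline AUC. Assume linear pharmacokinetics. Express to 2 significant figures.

The CYP3A4 pathway (46% of clearance) is reduced to 0.36× activity: 0.46 × 0.36 = 0.1656.
The CYP2C9 pathway (22% of clearance) is reduced to 0.32× activity: 0.22 × 0.32 = 0.0704.
The remaining 32% of clearance is unaffected.
New clearance relative to baseline: 0.1656 + 0.0704 + 0.32 = 0.556.
Net AUC ratio = 1 / 0.556 = 1.8.

1.8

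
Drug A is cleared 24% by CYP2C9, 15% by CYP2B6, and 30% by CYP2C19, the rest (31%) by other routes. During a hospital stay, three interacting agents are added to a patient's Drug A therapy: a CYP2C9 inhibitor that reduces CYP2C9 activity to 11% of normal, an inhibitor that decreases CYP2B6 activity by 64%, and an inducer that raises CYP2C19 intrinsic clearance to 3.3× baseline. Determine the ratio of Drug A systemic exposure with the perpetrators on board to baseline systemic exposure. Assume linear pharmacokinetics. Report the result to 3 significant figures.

0.724

CYP2C9: 0.24 × 0.11 = 0.0264
CYP2B6: 0.15 × 0.36 = 0.054
CYP2C19: 0.3 × 3.3 = 0.99
Other: 0.31 (unchanged)
CL_new/CL_old = 0.0264 + 0.054 + 0.99 + 0.31 = 1.3804.
Systemic exposure ∝ 1/CL: fold-change = 1 / 1.3804 = 0.724.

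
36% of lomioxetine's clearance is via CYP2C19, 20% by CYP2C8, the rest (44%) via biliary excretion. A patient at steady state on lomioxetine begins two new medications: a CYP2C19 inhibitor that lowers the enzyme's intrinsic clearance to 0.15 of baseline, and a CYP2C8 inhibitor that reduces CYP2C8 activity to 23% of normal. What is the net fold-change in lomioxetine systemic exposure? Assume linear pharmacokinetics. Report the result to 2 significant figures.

1.9

The CYP2C19 pathway (36% of clearance) falls to 0.15× activity: 0.36 × 0.15 = 0.054.
The CYP2C8 pathway (20% of clearance) is reduced to 0.23× activity: 0.2 × 0.23 = 0.046.
Non-CYP routes (44%) are unchanged.
New clearance relative to baseline: 0.054 + 0.046 + 0.44 = 0.54.
Net systemic exposure ratio = 1 / 0.54 = 1.9.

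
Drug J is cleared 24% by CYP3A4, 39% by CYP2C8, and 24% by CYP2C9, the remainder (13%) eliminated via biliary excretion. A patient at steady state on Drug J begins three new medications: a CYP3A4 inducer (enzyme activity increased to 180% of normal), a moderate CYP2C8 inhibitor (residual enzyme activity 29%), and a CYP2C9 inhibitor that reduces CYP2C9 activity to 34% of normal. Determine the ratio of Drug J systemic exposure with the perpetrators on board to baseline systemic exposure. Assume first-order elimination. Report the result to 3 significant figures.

CYP3A4: 0.24 × 1.8 = 0.432
CYP2C8: 0.39 × 0.29 = 0.1131
CYP2C9: 0.24 × 0.34 = 0.0816
Other: 0.13 (unchanged)
New clearance relative to baseline: 0.432 + 0.1131 + 0.0816 + 0.13 = 0.7567.
Because systemic exposure varies inversely with clearance, the combined effect is 1 / 0.7567 = 1.32.

1.32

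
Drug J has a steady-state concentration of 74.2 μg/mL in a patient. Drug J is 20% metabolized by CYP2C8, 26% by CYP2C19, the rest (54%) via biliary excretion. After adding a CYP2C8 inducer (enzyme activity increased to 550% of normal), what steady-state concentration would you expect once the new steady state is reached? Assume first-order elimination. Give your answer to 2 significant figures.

39 μg/mL

The CYP2C8 pathway (20% of clearance) rises to 5.5× activity: 0.2 × 5.5 = 1.1.
CYP2C19 (26%) and the residual 54% are unaffected.
New clearance relative to baseline: 1.1 + 0.26 + 0.54 = 1.9.
New steady-state concentration = baseline ÷ relative clearance = 74.2 / 1.9 = 39 μg/mL.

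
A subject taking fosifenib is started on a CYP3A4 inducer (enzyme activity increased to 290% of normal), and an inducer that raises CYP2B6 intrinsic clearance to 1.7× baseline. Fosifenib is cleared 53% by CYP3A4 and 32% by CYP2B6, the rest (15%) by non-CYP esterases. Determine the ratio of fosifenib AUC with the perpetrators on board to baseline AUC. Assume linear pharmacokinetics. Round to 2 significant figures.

The CYP3A4 pathway (53% of clearance) rises to 2.9× activity: 0.53 × 2.9 = 1.537.
The CYP2B6 pathway (32% of clearance) increases to 1.7× activity: 0.32 × 1.7 = 0.544.
Non-CYP routes (15%) are unchanged.
New clearance relative to baseline: 1.537 + 0.544 + 0.15 = 2.231.
Net AUC ratio = 1 / 2.231 = 0.45.

0.45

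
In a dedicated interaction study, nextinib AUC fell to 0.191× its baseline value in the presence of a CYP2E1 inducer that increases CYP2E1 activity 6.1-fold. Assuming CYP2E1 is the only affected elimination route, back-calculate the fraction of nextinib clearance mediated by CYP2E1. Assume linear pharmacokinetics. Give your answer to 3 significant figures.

0.831

Call the CYP2E1 fraction fm. After the interaction, CL_new/CL_old = fm × 6.1 + (1 − fm).
AUC ratio = 1 / (new CL fraction), so new CL fraction = 1 / 0.191 = 5.236.
fm × 6.1 + 1 − fm = 5.236  ⇒  fm × (6.1 − 1) = 4.236  ⇒  fm = 0.831.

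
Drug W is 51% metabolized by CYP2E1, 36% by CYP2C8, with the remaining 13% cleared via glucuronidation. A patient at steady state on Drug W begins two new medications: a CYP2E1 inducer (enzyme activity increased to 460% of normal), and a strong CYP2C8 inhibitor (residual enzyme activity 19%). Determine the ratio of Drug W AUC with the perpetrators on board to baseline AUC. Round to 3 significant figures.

The CYP2E1 pathway (51% of clearance) increases to 4.6× activity: 0.51 × 4.6 = 2.346.
The CYP2C8 pathway (36% of clearance) drops to 0.19× activity: 0.36 × 0.19 = 0.0684.
Non-CYP routes (13%) are unchanged.
CL_new/CL_old = 2.346 + 0.0684 + 0.13 = 2.5444.
AUC ∝ 1/CL: fold-change = 1 / 2.5444 = 0.393.

0.393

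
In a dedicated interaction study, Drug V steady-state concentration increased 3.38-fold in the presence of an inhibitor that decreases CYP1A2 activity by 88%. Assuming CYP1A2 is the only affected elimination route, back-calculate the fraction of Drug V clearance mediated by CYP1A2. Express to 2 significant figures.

Call the CYP1A2 fraction fm. After the interaction, CL_new/CL_old = fm × 0.12 + (1 − fm).
Steady-state concentration ratio = 1 / (new CL fraction), so new CL fraction = 1 / 3.38 = 0.2959.
fm × 0.12 + 1 − fm = 0.2959  ⇒  fm × (0.12 − 1) = −0.7041  ⇒  fm = 0.80.

0.80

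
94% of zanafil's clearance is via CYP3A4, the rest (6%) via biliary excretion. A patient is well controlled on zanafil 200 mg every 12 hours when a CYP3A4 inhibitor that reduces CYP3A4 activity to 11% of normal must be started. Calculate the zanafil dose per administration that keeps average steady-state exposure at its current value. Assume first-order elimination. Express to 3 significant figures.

32.7 mg

The CYP3A4 pathway (94% of clearance) is reduced to 0.11× activity: 0.94 × 0.11 = 0.1034.
The remaining 6% of clearance is unaffected.
Relative clearance = 0.1034 + 0.06 = 0.1634.
Css,avg = (dose rate)/CL, so holding Css fixed requires dose ∝ CL: 200 × 0.1634 = 32.7 mg.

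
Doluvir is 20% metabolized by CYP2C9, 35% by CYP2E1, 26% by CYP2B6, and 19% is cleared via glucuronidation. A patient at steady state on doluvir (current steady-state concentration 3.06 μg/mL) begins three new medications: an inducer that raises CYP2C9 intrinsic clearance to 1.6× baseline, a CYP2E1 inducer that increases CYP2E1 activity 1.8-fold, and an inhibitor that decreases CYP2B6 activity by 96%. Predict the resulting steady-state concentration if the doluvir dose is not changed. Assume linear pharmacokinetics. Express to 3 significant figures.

The CYP2C9 pathway (20% of clearance) is boosted to 1.6× activity: 0.2 × 1.6 = 0.32.
The CYP2E1 pathway (35% of clearance) rises to 1.8× activity: 0.35 × 1.8 = 0.63.
The CYP2B6 pathway (26% of clearance) drops to 0.04× activity: 0.26 × 0.04 = 0.0104.
Non-CYP routes (19%) are unchanged.
Relative clearance = 0.32 + 0.63 + 0.0104 + 0.19 = 1.1504.
New steady-state concentration = 3.06 / 1.1504 = 2.66 μg/mL (concentration scales inversely with clearance).

2.66 μg/mL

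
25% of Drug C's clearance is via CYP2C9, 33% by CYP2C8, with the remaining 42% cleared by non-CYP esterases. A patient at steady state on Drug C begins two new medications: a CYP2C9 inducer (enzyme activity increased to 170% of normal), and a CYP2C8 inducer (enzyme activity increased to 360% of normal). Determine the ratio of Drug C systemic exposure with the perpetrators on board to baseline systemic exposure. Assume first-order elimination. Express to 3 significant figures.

CYP2C9: 0.25 × 1.7 = 0.425
CYP2C8: 0.33 × 3.6 = 1.188
Other: 0.42 (unchanged)
CL_new/CL_old = 0.425 + 1.188 + 0.42 = 2.033.
Because systemic exposure varies inversely with clearance, the combined effect is 1 / 2.033 = 0.492.

0.492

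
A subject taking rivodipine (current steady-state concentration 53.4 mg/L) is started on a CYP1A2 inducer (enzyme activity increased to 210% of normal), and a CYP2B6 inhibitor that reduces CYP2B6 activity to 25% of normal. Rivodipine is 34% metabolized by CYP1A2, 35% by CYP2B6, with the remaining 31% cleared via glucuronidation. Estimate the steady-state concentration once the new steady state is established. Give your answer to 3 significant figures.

CYP1A2: 0.34 × 2.1 = 0.714
CYP2B6: 0.35 × 0.25 = 0.0875
Other: 0.31 (unchanged)
Relative clearance = 0.714 + 0.0875 + 0.31 = 1.1115.
Dividing the baseline by the relative clearance: 53.4 / 1.1115 = 48.0 mg/L.

48.0 mg/L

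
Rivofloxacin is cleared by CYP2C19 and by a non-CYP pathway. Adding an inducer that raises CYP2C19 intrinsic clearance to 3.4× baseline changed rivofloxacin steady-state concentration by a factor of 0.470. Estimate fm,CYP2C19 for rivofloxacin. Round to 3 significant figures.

Write x for the fraction cleared via CYP2C19. The observed steady-state concentration change means clearance rose to 1/0.470 = 2.128 of baseline.
Only the CYP2C19 route changed, so 2.128 = x·3.4 + (1 − x), giving x = 0.470.

0.470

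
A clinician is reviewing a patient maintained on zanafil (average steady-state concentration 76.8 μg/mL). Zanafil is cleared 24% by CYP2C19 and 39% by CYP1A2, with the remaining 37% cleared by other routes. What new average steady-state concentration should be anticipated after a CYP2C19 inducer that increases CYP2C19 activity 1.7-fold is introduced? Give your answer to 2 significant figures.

66 μg/mL

CYP2C19: 0.24 × 1.7 = 0.408
CYP1A2: 0.39 (unchanged)
Other: 0.37 (unchanged)
CL_new/CL_old = 0.408 + 0.39 + 0.37 = 1.168.
Average steady-state concentration ∝ 1/CL, so new value = 76.8 / 1.168 = 66 μg/mL.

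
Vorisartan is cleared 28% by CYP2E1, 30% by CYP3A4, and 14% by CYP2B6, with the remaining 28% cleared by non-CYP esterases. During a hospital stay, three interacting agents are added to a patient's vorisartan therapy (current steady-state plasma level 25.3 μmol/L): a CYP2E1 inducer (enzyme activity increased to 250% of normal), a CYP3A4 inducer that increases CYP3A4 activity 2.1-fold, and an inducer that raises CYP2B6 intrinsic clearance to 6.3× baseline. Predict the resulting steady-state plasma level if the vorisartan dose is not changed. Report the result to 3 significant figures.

The CYP2E1 pathway (28% of clearance) rises to 2.5× activity: 0.28 × 2.5 = 0.7.
The CYP3A4 pathway (30% of clearance) is boosted to 2.1× activity: 0.3 × 2.1 = 0.63.
The CYP2B6 pathway (14% of clearance) increases to 6.3× activity: 0.14 × 6.3 = 0.882.
Non-CYP routes (28%) are unchanged.
CL_new/CL_old = 0.7 + 0.63 + 0.882 + 0.28 = 2.492.
New steady-state plasma level = 25.3 / 2.492 = 10.2 μmol/L (concentration scales inversely with clearance).

10.2 μmol/L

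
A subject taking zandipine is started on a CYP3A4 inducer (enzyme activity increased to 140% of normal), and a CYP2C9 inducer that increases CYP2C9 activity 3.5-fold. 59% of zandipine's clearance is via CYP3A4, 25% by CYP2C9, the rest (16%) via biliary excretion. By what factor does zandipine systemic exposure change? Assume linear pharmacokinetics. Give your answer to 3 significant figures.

0.537

The CYP3A4 pathway (59% of clearance) increases to 1.4× activity: 0.59 × 1.4 = 0.826.
The CYP2C9 pathway (25% of clearance) rises to 3.5× activity: 0.25 × 3.5 = 0.875.
The remaining 16% of clearance is unaffected.
New clearance relative to baseline: 0.826 + 0.875 + 0.16 = 1.861.
Net systemic exposure ratio = 1 / 1.861 = 0.537.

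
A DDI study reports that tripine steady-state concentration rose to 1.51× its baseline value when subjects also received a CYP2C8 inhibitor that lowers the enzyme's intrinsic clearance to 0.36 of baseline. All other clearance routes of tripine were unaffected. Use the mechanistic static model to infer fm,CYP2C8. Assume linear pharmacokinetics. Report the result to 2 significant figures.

0.53

Let fm be the CYP2C8 fraction. New clearance relative to baseline = fm × 0.36 + (1 − fm).
Steady-state concentration ratio = 1 / (new CL fraction), so new CL fraction = 1 / 1.51 = 0.6623.
fm × 0.36 + 1 − fm = 0.6623  ⇒  fm × (0.36 − 1) = −0.3377  ⇒  fm = 0.53.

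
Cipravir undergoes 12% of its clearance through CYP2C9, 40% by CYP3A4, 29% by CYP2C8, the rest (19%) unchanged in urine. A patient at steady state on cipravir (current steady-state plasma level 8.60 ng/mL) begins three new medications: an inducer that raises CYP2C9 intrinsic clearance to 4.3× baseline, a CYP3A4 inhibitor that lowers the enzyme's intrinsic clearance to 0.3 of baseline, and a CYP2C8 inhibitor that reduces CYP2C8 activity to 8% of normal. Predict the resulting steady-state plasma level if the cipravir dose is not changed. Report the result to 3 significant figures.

The CYP2C9 pathway (12% of clearance) increases to 4.3× activity: 0.12 × 4.3 = 0.516.
The CYP3A4 pathway (40% of clearance) is reduced to 0.3× activity: 0.4 × 0.3 = 0.12.
The CYP2C8 pathway (29% of clearance) falls to 0.08× activity: 0.29 × 0.08 = 0.0232.
Non-CYP routes (19%) are unchanged.
Relative clearance = 0.516 + 0.12 + 0.0232 + 0.19 = 0.8492.
Steady-state plasma level ∝ 1/CL: new value = 8.60 / 0.8492 = 10.1 ng/mL.

10.1 ng/mL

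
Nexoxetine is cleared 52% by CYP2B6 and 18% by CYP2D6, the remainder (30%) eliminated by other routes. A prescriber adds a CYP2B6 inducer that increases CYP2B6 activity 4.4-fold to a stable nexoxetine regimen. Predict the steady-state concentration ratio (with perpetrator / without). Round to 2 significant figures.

0.36

The CYP2B6 pathway (52% of clearance) increases to 4.4× activity: 0.52 × 4.4 = 2.288.
CYP2D6 (18%) and the residual 30% are unaffected.
CL_new/CL_old = 2.288 + 0.18 + 0.3 = 2.768.
Steady-state concentration ratio = CL_old/CL_new = 1 / 2.768 = 0.36.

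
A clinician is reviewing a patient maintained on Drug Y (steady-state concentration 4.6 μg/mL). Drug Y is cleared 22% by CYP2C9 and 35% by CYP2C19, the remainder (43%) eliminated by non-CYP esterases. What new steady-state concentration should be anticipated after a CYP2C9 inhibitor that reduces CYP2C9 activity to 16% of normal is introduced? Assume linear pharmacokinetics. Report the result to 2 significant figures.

The CYP2C9 pathway (22% of clearance) drops to 0.16× activity: 0.22 × 0.16 = 0.0352.
CYP2C19 (35%) and the residual 43% are unaffected.
New clearance relative to baseline: 0.0352 + 0.35 + 0.43 = 0.8152.
Steady-state concentration ∝ 1/CL, so new value = 4.6 / 0.8152 = 5.6 μg/mL.

5.6 μg/mL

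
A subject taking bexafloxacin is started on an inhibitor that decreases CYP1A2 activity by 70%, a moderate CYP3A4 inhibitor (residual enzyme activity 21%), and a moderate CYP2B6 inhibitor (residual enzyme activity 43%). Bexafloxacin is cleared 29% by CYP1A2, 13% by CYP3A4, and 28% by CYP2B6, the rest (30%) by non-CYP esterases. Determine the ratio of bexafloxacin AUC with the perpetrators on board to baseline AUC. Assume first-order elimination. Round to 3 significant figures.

1.87

The CYP1A2 pathway (29% of clearance) is reduced to 0.3× activity: 0.29 × 0.3 = 0.087.
The CYP3A4 pathway (13% of clearance) falls to 0.21× activity: 0.13 × 0.21 = 0.0273.
The CYP2B6 pathway (28% of clearance) is reduced to 0.43× activity: 0.28 × 0.43 = 0.1204.
The remaining 30% of clearance is unaffected.
Relative clearance = 0.087 + 0.0273 + 0.1204 + 0.3 = 0.5347.
AUC ∝ 1/CL: fold-change = 1 / 0.5347 = 1.87.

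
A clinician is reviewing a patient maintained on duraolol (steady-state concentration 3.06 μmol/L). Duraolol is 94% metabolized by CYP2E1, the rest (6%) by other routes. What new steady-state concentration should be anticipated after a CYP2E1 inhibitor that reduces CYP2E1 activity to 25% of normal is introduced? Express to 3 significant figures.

10.4 μmol/L

The CYP2E1 pathway (94% of clearance) falls to 0.25× activity: 0.94 × 0.25 = 0.235.
The remaining 6% of clearance is unaffected.
CL_new/CL_old = 0.235 + 0.06 = 0.295.
New steady-state concentration = baseline ÷ relative clearance = 3.06 / 0.295 = 10.4 μmol/L.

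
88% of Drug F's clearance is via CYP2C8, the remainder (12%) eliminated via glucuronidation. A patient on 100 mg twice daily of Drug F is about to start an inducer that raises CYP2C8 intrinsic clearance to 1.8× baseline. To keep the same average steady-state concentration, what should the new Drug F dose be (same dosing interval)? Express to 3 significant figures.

The CYP2C8 pathway (88% of clearance) rises to 1.8× activity: 0.88 × 1.8 = 1.584.
The remaining 12% of clearance is unaffected.
Relative clearance = 1.584 + 0.12 = 1.704.
Exposure is unchanged when dose changes in proportion to clearance. New dose = 100 mg × 1.704 = 170 mg.

170 mg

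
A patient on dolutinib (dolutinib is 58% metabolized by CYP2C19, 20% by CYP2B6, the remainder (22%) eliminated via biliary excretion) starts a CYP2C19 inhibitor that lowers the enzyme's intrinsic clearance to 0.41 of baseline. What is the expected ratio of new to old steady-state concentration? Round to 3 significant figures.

1.52

The CYP2C19 pathway (58% of clearance) falls to 0.41× activity: 0.58 × 0.41 = 0.2378.
CYP2B6 (20%) and the residual 22% are unaffected.
CL_new/CL_old = 0.2378 + 0.2 + 0.22 = 0.6578.
Steady-state concentration ratio = CL_old/CL_new = 1 / 0.6578 = 1.52.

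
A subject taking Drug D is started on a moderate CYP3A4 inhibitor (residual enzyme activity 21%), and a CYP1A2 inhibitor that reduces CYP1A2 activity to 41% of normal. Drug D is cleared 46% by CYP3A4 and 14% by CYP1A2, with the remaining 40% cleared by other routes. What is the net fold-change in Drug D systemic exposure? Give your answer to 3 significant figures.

The CYP3A4 pathway (46% of clearance) drops to 0.21× activity: 0.46 × 0.21 = 0.0966.
The CYP1A2 pathway (14% of clearance) is reduced to 0.41× activity: 0.14 × 0.41 = 0.0574.
Non-CYP routes (40%) are unchanged.
CL_new/CL_old = 0.0966 + 0.0574 + 0.4 = 0.554.
Systemic exposure ∝ 1/CL: fold-change = 1 / 0.554 = 1.81.

1.81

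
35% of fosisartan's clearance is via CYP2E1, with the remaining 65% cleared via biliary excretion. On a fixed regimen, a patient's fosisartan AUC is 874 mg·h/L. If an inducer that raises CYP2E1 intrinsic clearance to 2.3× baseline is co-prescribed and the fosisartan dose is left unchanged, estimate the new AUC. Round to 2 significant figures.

CYP2E1: 0.35 × 2.3 = 0.805
Other: 0.65 (unchanged)
Relative clearance = 0.805 + 0.65 = 1.455.
AUC ∝ 1/CL, so new value = 874 / 1.455 = 6.0 × 10² mg·h/L.

6.0 × 10² mg·h/L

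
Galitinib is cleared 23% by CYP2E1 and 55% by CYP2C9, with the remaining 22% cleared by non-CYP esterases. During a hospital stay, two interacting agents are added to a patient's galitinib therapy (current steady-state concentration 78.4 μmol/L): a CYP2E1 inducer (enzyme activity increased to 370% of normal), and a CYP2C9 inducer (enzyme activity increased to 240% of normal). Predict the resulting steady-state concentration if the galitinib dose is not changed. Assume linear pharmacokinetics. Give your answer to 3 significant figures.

CYP2E1: 0.23 × 3.7 = 0.851
CYP2C9: 0.55 × 2.4 = 1.32
Other: 0.22 (unchanged)
Relative clearance = 0.851 + 1.32 + 0.22 = 2.391.
Dividing the baseline by the relative clearance: 78.4 / 2.391 = 32.8 μmol/L.

32.8 μmol/L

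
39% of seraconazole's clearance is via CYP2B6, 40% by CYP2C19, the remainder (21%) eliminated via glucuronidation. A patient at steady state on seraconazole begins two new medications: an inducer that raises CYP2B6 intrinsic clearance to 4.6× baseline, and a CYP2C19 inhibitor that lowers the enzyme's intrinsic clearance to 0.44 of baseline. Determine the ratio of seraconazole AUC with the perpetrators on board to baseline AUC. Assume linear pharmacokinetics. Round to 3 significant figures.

0.459

The CYP2B6 pathway (39% of clearance) is boosted to 4.6× activity: 0.39 × 4.6 = 1.794.
The CYP2C19 pathway (40% of clearance) falls to 0.44× activity: 0.4 × 0.44 = 0.176.
The remaining 21% of clearance is unaffected.
CL_new/CL_old = 1.794 + 0.176 + 0.21 = 2.18.
Net AUC ratio = 1 / 2.18 = 0.459.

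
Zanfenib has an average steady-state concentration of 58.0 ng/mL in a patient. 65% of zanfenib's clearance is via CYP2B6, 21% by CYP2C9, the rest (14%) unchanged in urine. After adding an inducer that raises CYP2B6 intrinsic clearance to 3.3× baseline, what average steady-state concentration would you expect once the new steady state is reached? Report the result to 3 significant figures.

The CYP2B6 pathway (65% of clearance) rises to 3.3× activity: 0.65 × 3.3 = 2.145.
CYP2C9 (21%) and the residual 14% are unaffected.
CL_new/CL_old = 2.145 + 0.21 + 0.14 = 2.495.
Average steady-state concentration ∝ 1/CL, so new value = 58.0 / 2.495 = 23.2 ng/mL.

23.2 ng/mL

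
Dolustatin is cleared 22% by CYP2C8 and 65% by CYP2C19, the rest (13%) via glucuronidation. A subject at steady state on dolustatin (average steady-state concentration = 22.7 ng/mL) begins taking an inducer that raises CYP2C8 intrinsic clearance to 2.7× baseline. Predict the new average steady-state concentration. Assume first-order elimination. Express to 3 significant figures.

The CYP2C8 pathway (22% of clearance) rises to 2.7× activity: 0.22 × 2.7 = 0.594.
CYP2C19 (65%) and the residual 13% are unaffected.
New clearance relative to baseline: 0.594 + 0.65 + 0.13 = 1.374.
With dosing unchanged, average steady-state concentration scales as 1/CL: 22.7 / 1.374 = 16.5 ng/mL.

16.5 ng/mL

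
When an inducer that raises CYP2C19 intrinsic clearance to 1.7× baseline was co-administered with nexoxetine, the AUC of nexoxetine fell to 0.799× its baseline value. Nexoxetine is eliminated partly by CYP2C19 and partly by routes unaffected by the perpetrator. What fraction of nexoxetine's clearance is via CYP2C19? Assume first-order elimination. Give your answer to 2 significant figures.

0.36

Let x = fm,CYP2C19. Because AUC ∝ 1/CL, relative clearance rose to 1/0.799 = 1.252.
Setting x·1.7 + (1 − x) = 1.252 and solving: x = (1.252 − 1)/(1.7 − 1) = 0.36.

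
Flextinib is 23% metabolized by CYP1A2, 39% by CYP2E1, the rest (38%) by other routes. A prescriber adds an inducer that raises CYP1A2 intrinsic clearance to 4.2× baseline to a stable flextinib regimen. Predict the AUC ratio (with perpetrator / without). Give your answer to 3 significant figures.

CYP1A2: 0.23 × 4.2 = 0.966
CYP2E1: 0.39 (unchanged)
Other: 0.38 (unchanged)
New clearance relative to baseline: 0.966 + 0.39 + 0.38 = 1.736.
AUC is inversely proportional to clearance, so the fold-change is 1 / 1.736 = 0.576.

0.576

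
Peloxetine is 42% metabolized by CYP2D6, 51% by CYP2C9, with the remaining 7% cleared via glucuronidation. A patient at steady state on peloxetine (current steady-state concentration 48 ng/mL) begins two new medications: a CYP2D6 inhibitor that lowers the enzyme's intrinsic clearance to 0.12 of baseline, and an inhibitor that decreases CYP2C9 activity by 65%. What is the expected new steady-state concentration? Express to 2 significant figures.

The CYP2D6 pathway (42% of clearance) is reduced to 0.12× activity: 0.42 × 0.12 = 0.0504.
The CYP2C9 pathway (51% of clearance) drops to 0.35× activity: 0.51 × 0.35 = 0.1785.
Non-CYP routes (7%) are unchanged.
New clearance relative to baseline: 0.0504 + 0.1785 + 0.07 = 0.2989.
Dividing the baseline by the relative clearance: 48 / 0.2989 = 1.6 × 10² ng/mL.

1.6 × 10² ng/mL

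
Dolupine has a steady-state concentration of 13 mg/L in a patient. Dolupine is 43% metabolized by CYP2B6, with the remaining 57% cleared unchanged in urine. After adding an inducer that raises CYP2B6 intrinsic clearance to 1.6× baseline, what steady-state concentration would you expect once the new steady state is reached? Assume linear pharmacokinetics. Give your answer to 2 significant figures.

The CYP2B6 pathway (43% of clearance) increases to 1.6× activity: 0.43 × 1.6 = 0.688.
Non-CYP routes (57%) are unchanged.
CL_new/CL_old = 0.688 + 0.57 = 1.258.
Steady-state concentration ∝ 1/CL, so new value = 13 / 1.258 = 10 mg/L.

10 mg/L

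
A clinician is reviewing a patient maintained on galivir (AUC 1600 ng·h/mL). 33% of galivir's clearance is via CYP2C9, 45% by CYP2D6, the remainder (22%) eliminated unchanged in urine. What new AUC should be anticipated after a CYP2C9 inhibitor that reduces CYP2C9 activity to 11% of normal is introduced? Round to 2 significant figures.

2.3 × 10³ ng·h/mL

The CYP2C9 pathway (33% of clearance) is reduced to 0.11× activity: 0.33 × 0.11 = 0.0363.
CYP2D6 (45%) and the residual 22% are unaffected.
New clearance relative to baseline: 0.0363 + 0.45 + 0.22 = 0.7063.
With dosing unchanged, AUC scales as 1/CL: 1600 / 0.7063 = 2.3 × 10³ ng·h/mL.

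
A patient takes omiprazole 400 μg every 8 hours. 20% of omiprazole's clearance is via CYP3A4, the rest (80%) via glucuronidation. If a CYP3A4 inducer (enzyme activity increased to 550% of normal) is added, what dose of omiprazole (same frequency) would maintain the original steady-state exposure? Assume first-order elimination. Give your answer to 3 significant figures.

760 μg

The CYP3A4 pathway (20% of clearance) is boosted to 5.5× activity: 0.2 × 5.5 = 1.1.
The remaining 80% of clearance is unaffected.
New clearance relative to baseline: 1.1 + 0.8 = 1.9.
To maintain the same steady-state level, dose must scale with clearance: new dose = 400 × 1.9 = 760 μg.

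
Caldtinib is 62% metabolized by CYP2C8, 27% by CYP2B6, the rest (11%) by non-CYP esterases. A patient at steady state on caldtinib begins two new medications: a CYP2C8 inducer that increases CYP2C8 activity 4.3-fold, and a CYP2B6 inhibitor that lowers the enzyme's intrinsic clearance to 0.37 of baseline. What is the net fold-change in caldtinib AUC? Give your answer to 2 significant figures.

0.35

The CYP2C8 pathway (62% of clearance) increases to 4.3× activity: 0.62 × 4.3 = 2.666.
The CYP2B6 pathway (27% of clearance) is reduced to 0.37× activity: 0.27 × 0.37 = 0.0999.
Non-CYP routes (11%) are unchanged.
Relative clearance = 2.666 + 0.0999 + 0.11 = 2.8759.
Net AUC ratio = 1 / 2.8759 = 0.35.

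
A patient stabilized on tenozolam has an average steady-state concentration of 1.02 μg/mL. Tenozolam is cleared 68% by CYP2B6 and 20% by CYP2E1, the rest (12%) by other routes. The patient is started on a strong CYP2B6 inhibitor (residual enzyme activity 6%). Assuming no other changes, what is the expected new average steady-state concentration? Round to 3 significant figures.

CYP2B6: 0.68 × 0.06 = 0.0408
CYP2E1: 0.2 (unchanged)
Other: 0.12 (unchanged)
Relative clearance = 0.0408 + 0.2 + 0.12 = 0.3608.
New average steady-state concentration = baseline ÷ relative clearance = 1.02 / 0.3608 = 2.83 μg/mL.

2.83 μg/mL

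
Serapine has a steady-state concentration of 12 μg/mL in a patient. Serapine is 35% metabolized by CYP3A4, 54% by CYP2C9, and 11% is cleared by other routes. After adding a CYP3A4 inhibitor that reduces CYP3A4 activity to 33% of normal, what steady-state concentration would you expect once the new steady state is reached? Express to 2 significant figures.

16 μg/mL

CYP3A4: 0.35 × 0.33 = 0.1155
CYP2C9: 0.54 (unchanged)
Other: 0.11 (unchanged)
Relative clearance = 0.1155 + 0.54 + 0.11 = 0.7655.
Steady-state concentration ∝ 1/CL, so new value = 12 / 0.7655 = 16 μg/mL.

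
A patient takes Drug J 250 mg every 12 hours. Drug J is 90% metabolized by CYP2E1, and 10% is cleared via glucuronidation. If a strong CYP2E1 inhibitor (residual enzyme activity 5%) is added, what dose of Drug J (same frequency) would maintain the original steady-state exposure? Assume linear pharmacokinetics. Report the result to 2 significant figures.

The CYP2E1 pathway (90% of clearance) is reduced to 0.05× activity: 0.9 × 0.05 = 0.045.
Non-CYP routes (10%) are unchanged.
CL_new/CL_old = 0.045 + 0.1 = 0.145.
To maintain the same steady-state level, dose must scale with clearance: new dose = 250 × 0.145 = 36 mg.

36 mg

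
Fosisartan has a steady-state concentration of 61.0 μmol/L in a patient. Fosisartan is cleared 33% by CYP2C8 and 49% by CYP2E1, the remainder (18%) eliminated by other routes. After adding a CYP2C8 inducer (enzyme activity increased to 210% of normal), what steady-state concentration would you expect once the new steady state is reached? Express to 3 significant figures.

The CYP2C8 pathway (33% of clearance) is boosted to 2.1× activity: 0.33 × 2.1 = 0.693.
CYP2E1 (49%) and the residual 18% are unaffected.
New clearance relative to baseline: 0.693 + 0.49 + 0.18 = 1.363.
New steady-state concentration = baseline ÷ relative clearance = 61.0 / 1.363 = 44.8 μmol/L.

44.8 μmol/L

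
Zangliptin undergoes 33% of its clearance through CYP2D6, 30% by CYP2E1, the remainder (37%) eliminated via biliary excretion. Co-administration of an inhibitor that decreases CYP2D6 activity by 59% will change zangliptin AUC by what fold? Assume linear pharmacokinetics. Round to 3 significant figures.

1.24

The CYP2D6 pathway (33% of clearance) drops to 0.41× activity: 0.33 × 0.41 = 0.1353.
CYP2E1 (30%) and the residual 37% are unaffected.
New clearance relative to baseline: 0.1353 + 0.3 + 0.37 = 0.8053.
Since AUC ∝ 1/CL, the ratio is 1 / 0.8053 = 1.24.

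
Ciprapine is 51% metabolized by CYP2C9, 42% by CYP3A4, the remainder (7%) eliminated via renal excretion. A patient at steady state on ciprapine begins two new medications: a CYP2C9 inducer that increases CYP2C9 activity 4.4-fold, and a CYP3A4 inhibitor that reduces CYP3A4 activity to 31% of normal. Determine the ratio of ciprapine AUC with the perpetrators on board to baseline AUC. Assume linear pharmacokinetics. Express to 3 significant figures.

The CYP2C9 pathway (51% of clearance) increases to 4.4× activity: 0.51 × 4.4 = 2.244.
The CYP3A4 pathway (42% of clearance) is reduced to 0.31× activity: 0.42 × 0.31 = 0.1302.
The remaining 7% of clearance is unaffected.
CL_new/CL_old = 2.244 + 0.1302 + 0.07 = 2.4442.
Because AUC varies inversely with clearance, the combined effect is 1 / 2.4442 = 0.409.

0.409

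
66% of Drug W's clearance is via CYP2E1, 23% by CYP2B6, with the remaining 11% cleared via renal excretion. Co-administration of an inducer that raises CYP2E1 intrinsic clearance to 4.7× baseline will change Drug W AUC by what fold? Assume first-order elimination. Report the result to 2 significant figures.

0.29

CYP2E1: 0.66 × 4.7 = 3.102
CYP2B6: 0.23 (unchanged)
Other: 0.11 (unchanged)
Relative clearance = 3.102 + 0.23 + 0.11 = 3.442.
AUC ratio = CL_old/CL_new = 1 / 3.442 = 0.29.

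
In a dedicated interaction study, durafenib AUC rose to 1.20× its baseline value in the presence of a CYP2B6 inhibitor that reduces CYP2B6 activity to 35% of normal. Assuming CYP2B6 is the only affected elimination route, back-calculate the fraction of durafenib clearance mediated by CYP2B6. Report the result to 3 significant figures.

CL'/CL = 1 / 1.20 = 0.8333
0.35·fm + (1 − fm) = 0.8333
fm = (0.8333 − 1) / (0.35 − 1) = 0.256

0.256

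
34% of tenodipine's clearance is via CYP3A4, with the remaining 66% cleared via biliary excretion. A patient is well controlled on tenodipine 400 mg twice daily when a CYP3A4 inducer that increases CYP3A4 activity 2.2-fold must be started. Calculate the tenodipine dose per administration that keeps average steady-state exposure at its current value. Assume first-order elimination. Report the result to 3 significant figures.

563 mg

The CYP3A4 pathway (34% of clearance) is boosted to 2.2× activity: 0.34 × 2.2 = 0.748.
The remaining 66% of clearance is unaffected.
New clearance relative to baseline: 0.748 + 0.66 = 1.408.
To maintain the same steady-state level, dose must scale with clearance: new dose = 400 × 1.408 = 563 mg.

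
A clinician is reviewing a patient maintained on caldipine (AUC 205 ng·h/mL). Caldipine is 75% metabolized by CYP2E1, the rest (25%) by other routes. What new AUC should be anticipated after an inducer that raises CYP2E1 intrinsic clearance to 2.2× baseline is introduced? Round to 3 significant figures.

108 ng·h/mL

CYP2E1: 0.75 × 2.2 = 1.65
Other: 0.25 (unchanged)
CL_new/CL_old = 1.65 + 0.25 = 1.9.
AUC ∝ 1/CL, so new value = 205 / 1.9 = 108 ng·h/mL.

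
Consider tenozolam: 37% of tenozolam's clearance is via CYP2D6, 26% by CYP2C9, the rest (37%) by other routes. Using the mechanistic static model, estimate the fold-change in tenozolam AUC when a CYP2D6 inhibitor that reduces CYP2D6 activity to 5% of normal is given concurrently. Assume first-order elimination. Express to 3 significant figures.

The CYP2D6 pathway (37% of clearance) drops to 0.05× activity: 0.37 × 0.05 = 0.0185.
CYP2C9 (26%) and the residual 37% are unaffected.
CL_new/CL_old = 0.0185 + 0.26 + 0.37 = 0.6485.
Since AUC ∝ 1/CL, the ratio is 1 / 0.6485 = 1.54.

1.54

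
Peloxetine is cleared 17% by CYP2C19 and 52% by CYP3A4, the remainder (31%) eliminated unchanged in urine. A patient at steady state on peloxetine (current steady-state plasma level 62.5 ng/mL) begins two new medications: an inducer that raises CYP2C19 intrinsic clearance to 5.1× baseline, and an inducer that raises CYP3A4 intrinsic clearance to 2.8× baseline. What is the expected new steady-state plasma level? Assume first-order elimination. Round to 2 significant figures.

The CYP2C19 pathway (17% of clearance) increases to 5.1× activity: 0.17 × 5.1 = 0.867.
The CYP3A4 pathway (52% of clearance) is boosted to 2.8× activity: 0.52 × 2.8 = 1.456.
The remaining 31% of clearance is unaffected.
CL_new/CL_old = 0.867 + 1.456 + 0.31 = 2.633.
Dividing the baseline by the relative clearance: 62.5 / 2.633 = 24 ng/mL.

24 ng/mL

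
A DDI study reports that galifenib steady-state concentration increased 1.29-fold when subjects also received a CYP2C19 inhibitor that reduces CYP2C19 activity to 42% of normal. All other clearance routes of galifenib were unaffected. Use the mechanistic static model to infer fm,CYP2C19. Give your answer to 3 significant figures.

Write x for the fraction cleared via CYP2C19. The observed steady-state concentration change means clearance fell to 1/1.29 = 0.7752 of baseline.
Setting x·0.42 + (1 − x) = 0.7752 and solving: x = (0.7752 − 1)/(0.42 − 1) = 0.388.

0.388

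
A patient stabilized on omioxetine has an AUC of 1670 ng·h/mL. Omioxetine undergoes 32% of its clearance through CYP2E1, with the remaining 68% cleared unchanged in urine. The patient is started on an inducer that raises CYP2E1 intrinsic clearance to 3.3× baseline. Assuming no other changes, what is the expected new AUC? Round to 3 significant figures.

962 ng·h/mL

CYP2E1: 0.32 × 3.3 = 1.056
Other: 0.68 (unchanged)
Relative clearance = 1.056 + 0.68 = 1.736.
AUC ∝ 1/CL, so new value = 1670 / 1.736 = 962 ng·h/mL.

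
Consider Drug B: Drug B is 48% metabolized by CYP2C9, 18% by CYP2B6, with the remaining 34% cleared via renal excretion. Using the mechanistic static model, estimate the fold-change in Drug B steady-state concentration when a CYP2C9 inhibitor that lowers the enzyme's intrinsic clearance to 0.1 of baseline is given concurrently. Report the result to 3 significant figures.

The CYP2C9 pathway (48% of clearance) is reduced to 0.1× activity: 0.48 × 0.1 = 0.048.
CYP2B6 (18%) and the residual 34% are unaffected.
New clearance relative to baseline: 0.048 + 0.18 + 0.34 = 0.568.
Steady-state concentration ratio = CL_old/CL_new = 1 / 0.568 = 1.76.

1.76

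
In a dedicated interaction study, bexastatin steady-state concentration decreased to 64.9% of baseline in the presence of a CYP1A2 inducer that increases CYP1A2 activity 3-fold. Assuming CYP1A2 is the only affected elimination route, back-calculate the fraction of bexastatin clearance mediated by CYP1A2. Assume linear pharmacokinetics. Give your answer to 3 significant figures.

0.270

Call the CYP1A2 fraction fm. After the interaction, CL_new/CL_old = fm × 3 + (1 − fm).
Steady-state concentration ratio = 1 / (new CL fraction), so new CL fraction = 1 / 0.649 = 1.541.
fm × 3 + 1 − fm = 1.541  ⇒  fm × (3 − 1) = 0.5408  ⇒  fm = 0.270.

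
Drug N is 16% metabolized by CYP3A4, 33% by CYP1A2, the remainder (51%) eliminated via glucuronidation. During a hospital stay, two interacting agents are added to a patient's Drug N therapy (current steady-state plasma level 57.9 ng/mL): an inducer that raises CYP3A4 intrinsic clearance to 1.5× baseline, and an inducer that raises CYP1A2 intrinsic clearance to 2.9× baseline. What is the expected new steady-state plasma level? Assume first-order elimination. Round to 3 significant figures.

CYP3A4: 0.16 × 1.5 = 0.24
CYP1A2: 0.33 × 2.9 = 0.957
Other: 0.51 (unchanged)
CL_new/CL_old = 0.24 + 0.957 + 0.51 = 1.707.
Steady-state plasma level ∝ 1/CL: new value = 57.9 / 1.707 = 33.9 ng/mL.

33.9 ng/mL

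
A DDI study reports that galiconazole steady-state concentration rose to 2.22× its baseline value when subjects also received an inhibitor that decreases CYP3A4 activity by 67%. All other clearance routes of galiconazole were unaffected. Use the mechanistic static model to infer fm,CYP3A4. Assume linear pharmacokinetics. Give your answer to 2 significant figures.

Let x = fm,CYP3A4. Because steady-state concentration ∝ 1/CL, relative clearance fell to 1/2.22 = 0.4505.
Only the CYP3A4 route changed, so 0.4505 = x·0.33 + (1 − x), giving x = 0.82.

0.82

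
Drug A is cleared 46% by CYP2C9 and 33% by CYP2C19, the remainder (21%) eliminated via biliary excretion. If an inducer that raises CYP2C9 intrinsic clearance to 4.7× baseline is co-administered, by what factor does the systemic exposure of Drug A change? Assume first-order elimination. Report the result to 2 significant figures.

CYP2C9: 0.46 × 4.7 = 2.162
CYP2C19: 0.33 (unchanged)
Other: 0.21 (unchanged)
Relative clearance = 2.162 + 0.33 + 0.21 = 2.702.
Systemic exposure ratio = CL_old/CL_new = 1 / 2.702 = 0.37.

0.37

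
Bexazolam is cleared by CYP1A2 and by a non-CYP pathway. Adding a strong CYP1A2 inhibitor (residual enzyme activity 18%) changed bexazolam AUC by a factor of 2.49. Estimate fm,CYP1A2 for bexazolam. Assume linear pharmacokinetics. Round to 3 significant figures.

0.730

CL'/CL = 1 / 2.49 = 0.4016
0.18·fm + (1 − fm) = 0.4016
fm = (0.4016 − 1) / (0.18 − 1) = 0.730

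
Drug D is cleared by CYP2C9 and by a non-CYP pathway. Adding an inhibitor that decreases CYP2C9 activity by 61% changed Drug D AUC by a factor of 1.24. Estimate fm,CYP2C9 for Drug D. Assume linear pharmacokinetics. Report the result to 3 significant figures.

CL'/CL = 1 / 1.24 = 0.8065
0.39·fm + (1 − fm) = 0.8065
fm = (0.8065 − 1) / (0.39 − 1) = 0.317

0.317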